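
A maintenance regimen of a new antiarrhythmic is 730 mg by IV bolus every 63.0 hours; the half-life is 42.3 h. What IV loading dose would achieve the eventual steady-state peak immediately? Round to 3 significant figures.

k = ln 2 / 42.3 = 0.01639 h⁻¹
Accumulation ratio R = 1 / (1 − e^(−kτ)) = 1 / (1 − e^(−0.01639×63.0)) = 1 / (1 − 0.3562) = 1.553
Loading dose = maintenance dose × R = 730 × 1.553 ≈ 1130 mg

1130 mg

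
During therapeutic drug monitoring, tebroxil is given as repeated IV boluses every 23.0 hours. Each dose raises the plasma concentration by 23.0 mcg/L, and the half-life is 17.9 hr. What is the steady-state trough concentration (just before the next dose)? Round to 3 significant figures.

16.0 mcg/L

k = ln 2 / 17.9 = 0.03872 hr⁻¹
Fraction remaining after one interval: e^(−kτ) = e^(−0.03872 × 23.0) = 0.4104
R = 1 / (1 − 0.4104) = 1.696
Css,max = 23.0 × 1.696 = 39.01 mcg/L
Css,min = Css,max × e^(−kτ) = 39.01 × 0.4104 ≈ 16.0 mcg/L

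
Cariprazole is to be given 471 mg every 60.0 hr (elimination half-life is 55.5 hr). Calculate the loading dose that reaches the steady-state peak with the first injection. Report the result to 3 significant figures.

k = ln 2 / 55.5 = 0.01249 hr⁻¹
Accumulation ratio R = 1 / (1 − e^(−kτ)) = 1 / (1 − e^(−0.01249×60.0)) = 1 / (1 − 0.4727) = 1.896
Loading dose = maintenance dose × R = 471 × 1.896 ≈ 893 mg

893 mg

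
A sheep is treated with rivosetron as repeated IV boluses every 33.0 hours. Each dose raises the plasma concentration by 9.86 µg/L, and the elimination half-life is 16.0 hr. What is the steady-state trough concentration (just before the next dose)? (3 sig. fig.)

k = ln 2 / 16.0 = 0.04332 hr⁻¹
Fraction remaining after one interval: e^(−kτ) = e^(−0.04332 × 33.0) = 0.2394
R = 1 / (1 − 0.2394) = 1.315
Css,max = 9.86 × 1.315 = 12.96 µg/L
Css,min = Css,max × e^(−kτ) = 12.96 × 0.2394 ≈ 3.10 µg/L

3.10 µg/L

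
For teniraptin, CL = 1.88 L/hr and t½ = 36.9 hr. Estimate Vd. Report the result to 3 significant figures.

100 L

k = ln 2 / t½ = ln 2 / 36.9 = 0.01878 hr⁻¹
V = CL / k = 1.88 / 0.01878 ≈ 100 L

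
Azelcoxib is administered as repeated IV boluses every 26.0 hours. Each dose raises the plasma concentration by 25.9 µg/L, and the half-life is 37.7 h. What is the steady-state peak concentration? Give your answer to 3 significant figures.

68.2 µg/L

k = ln 2 / 37.7 = 0.01839 h⁻¹
Fraction remaining after one interval: e^(−kτ) = e^(−0.01839 × 26.0) = 0.6200
R = 1 / (1 − 0.6200) = 2.632
Css,max = 25.9 × 2.632 ≈ 68.2 µg/L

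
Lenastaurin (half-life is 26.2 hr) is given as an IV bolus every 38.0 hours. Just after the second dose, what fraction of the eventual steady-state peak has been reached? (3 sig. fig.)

k = ln 2 / 26.2 = 0.02646 hr⁻¹
f_n = 1 − e^(−nkτ) = 1 − e^(−2 × 0.02646 × 38.0) = 1 − e^(−2.011) = 1 − 0.1339 ≈ 0.866

0.866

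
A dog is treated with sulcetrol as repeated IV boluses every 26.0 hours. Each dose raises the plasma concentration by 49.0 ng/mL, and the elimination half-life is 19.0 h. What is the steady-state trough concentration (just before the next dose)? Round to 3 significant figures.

k = ln 2 / 19.0 = 0.03648 h⁻¹
Fraction remaining after one interval: e^(−kτ) = e^(−0.03648 × 26.0) = 0.3873
R = 1 / (1 − 0.3873) = 1.632
Css,max = 49.0 × 1.632 = 79.98 ng/mL
Css,min = Css,max × e^(−kτ) = 79.98 × 0.3873 ≈ 31.0 ng/mL

31.0 ng/mL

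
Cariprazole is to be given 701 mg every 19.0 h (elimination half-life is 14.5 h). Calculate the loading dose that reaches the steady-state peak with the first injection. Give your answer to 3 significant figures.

1170 mg

k = ln 2 / 14.5 = 0.04780 h⁻¹
Accumulation ratio R = 1 / (1 − e^(−kτ)) = 1 / (1 − e^(−0.04780×19.0)) = 1 / (1 − 0.4032) = 1.676
Loading dose = maintenance dose × R = 701 × 1.676 ≈ 1170 mg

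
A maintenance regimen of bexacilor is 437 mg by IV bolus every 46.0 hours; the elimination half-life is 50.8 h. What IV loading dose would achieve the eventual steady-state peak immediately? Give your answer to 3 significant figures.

k = ln 2 / 50.8 = 0.01364 h⁻¹
Accumulation ratio R = 1 / (1 − e^(−kτ)) = 1 / (1 − e^(−0.01364×46.0)) = 1 / (1 − 0.5338) = 2.145
Loading dose = maintenance dose × R = 437 × 2.145 ≈ 937 mg

937 mg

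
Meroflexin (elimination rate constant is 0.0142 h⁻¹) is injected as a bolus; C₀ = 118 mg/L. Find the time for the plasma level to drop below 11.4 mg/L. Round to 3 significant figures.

165 hours

C(t) = C₀ e^(−kt)  ⇒  t = ln(C₀/C) / k
t = ln(118/11.4) / 0.01420 = 2.337 / 0.01420 ≈ 165 hours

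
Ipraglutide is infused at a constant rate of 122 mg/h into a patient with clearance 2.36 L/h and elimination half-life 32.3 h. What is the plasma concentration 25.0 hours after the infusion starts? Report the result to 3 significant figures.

21.5 µg/mL

Css = rate / CL = 122 / 2.36 = 51.69 µg/mL
k = ln 2 / 32.3 = 0.02146 h⁻¹
C(t) = Css (1 − e^(−kt)) = 51.69 × (1 − e^(−0.5365)) = 51.69 × 0.4152 ≈ 21.5 µg/mL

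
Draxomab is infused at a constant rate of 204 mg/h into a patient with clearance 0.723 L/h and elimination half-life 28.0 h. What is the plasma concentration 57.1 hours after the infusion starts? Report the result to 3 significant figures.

214 µg/mL

Css = rate / CL = 204 / 0.723 = 282.2 µg/mL
k = ln 2 / 28.0 = 0.02476 h⁻¹
C(t) = Css (1 − e^(−kt)) = 282.2 × (1 − e^(−1.414)) = 282.2 × 0.7567 ≈ 214 µg/mL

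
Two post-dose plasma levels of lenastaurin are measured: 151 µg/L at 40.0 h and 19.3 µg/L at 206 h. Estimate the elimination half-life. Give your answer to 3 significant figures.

k = ln(C₁/C₂) / (t₂ − t₁) = ln(151/19.3) / (206 − 40.0)
  = 2.057 / 166.0 = 0.01239 h⁻¹
t½ = ln 2 / k = ln 2 / 0.01239 ≈ 55.9 hours

55.9 hours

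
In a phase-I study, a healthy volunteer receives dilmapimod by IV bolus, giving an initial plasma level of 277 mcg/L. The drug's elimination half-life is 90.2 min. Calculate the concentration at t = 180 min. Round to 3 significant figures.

69.5 mcg/L

k = ln 2 / 90.2 = 0.007685 min⁻¹
180 min is 1.996 half-lives, so C = 277 × (1/2)^1.996 = 277 × 0.2508 ≈ 69.5 mcg/L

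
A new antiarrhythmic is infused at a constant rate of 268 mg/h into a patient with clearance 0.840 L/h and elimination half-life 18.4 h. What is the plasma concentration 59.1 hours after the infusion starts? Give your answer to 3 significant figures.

285 mg/L

Css = rate / CL = 268 / 0.840 = 319.0 mg/L
k = ln 2 / 18.4 = 0.03767 h⁻¹
C(t) = Css (1 − e^(−kt)) = 319.0 × (1 − e^(−2.226)) = 319.0 × 0.8921 ≈ 285 mg/L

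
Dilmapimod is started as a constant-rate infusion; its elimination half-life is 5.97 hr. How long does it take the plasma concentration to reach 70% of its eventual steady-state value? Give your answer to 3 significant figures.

k = ln 2 / 5.97 = 0.1161 hr⁻¹
f = 1 − e^(−kt)  ⇒  t = −ln(1 − f) / k
t = −ln(1 − 0.7) / 0.1161 = 1.204 / 0.1161 ≈ 10.4 hours

10.4 hours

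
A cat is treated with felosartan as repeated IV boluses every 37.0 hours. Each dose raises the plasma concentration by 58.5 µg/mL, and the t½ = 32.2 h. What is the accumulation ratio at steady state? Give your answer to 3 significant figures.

k = ln 2 / 32.2 = 0.02153 h⁻¹
Fraction remaining after one interval: e^(−kτ) = e^(−0.02153 × 37.0) = 0.4509
R = 1 / (1 − 0.4509) = 1 / 0.5491 ≈ 1.82

1.82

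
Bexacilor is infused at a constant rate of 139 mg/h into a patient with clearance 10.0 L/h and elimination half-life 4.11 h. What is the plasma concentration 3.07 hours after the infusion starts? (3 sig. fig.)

5.62 mg/L

Css = rate / CL = 139 / 10.0 = 13.90 mg/L
k = ln 2 / 4.11 = 0.1686 h⁻¹
C(t) = Css (1 − e^(−kt)) = 13.90 × (1 − e^(−0.5178)) = 13.90 × 0.4041 ≈ 5.62 mg/L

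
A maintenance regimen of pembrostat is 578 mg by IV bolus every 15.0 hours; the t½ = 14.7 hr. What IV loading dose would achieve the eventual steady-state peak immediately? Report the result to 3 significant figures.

k = ln 2 / 14.7 = 0.04715 hr⁻¹
Accumulation ratio R = 1 / (1 − e^(−kτ)) = 1 / (1 − e^(−0.04715×15.0)) = 1 / (1 − 0.4930) = 1.972
Loading dose = maintenance dose × R = 578 × 1.972 ≈ 1140 mg

1140 mg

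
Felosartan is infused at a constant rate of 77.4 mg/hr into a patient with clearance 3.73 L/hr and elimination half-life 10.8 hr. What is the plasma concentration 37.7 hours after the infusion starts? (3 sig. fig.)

18.9 mg/L

Css = rate / CL = 77.4 / 3.73 = 20.75 mg/L
k = ln 2 / 10.8 = 0.06418 hr⁻¹
C(t) = Css (1 − e^(−kt)) = 20.75 × (1 − e^(−2.420)) = 20.75 × 0.9110 ≈ 18.9 mg/L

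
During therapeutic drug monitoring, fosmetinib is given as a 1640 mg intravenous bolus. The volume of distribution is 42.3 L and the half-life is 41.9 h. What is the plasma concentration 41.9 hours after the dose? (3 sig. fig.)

C₀ = dose / V = 1640 / 42.3 = 38.77 µg/mL
k = ln 2 / 41.9 = 0.01654 h⁻¹
C(t) = C₀ e^(−kt) = 38.77 × e^(−0.01654 × 41.9) = 38.77 × e^(−0.6931) = 38.77 × 0.5000 ≈ 19.4 µg/mL

19.4 µg/mL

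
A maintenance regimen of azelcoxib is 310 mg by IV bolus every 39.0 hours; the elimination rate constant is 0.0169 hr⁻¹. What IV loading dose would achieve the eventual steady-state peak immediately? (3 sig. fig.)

Accumulation ratio R = 1 / (1 − e^(−kτ)) = 1 / (1 − e^(−0.01690×39.0)) = 1 / (1 − 0.5173) = 2.072
Loading dose = maintenance dose × R = 310 × 2.072 ≈ 642 mg

642 mg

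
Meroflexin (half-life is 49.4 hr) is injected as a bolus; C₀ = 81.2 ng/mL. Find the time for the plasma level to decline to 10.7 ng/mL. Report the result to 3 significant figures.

k = ln 2 / 49.4 = 0.01403 hr⁻¹
C(t) = C₀ e^(−kt)  ⇒  t = ln(C₀/C) / k
t = ln(81.2/10.7) / 0.01403 = 2.027 / 0.01403 ≈ 144 hours

144 hours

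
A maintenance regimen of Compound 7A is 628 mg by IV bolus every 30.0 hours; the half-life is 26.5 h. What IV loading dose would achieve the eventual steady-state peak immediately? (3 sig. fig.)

k = ln 2 / 26.5 = 0.02616 h⁻¹
Accumulation ratio R = 1 / (1 − e^(−kτ)) = 1 / (1 − e^(−0.02616×30.0)) = 1 / (1 − 0.4563) = 1.839
Loading dose = maintenance dose × R = 628 × 1.839 ≈ 1150 mg

1150 mg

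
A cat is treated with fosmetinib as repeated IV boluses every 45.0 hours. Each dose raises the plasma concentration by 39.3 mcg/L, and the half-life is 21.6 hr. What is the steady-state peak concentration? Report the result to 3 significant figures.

51.4 mcg/L

k = ln 2 / 21.6 = 0.03209 hr⁻¹
Fraction remaining after one interval: e^(−kτ) = e^(−0.03209 × 45.0) = 0.2360
R = 1 / (1 − 0.2360) = 1.309
Css,max = 39.3 × 1.309 ≈ 51.4 mcg/L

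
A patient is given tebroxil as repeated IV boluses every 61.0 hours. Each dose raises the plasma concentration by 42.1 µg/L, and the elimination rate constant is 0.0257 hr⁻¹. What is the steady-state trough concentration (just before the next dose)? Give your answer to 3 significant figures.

Fraction remaining after one interval: e^(−kτ) = e^(−0.02570 × 61.0) = 0.2085
R = 1 / (1 − 0.2085) = 1.263
Css,max = 42.1 × 1.263 = 53.19 µg/L
Css,min = Css,max × e^(−kτ) = 53.19 × 0.2085 ≈ 11.1 µg/L

11.1 µg/L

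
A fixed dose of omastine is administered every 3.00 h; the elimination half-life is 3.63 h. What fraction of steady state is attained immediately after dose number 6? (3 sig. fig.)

k = ln 2 / 3.63 = 0.1909 h⁻¹
f_n = 1 − e^(−nkτ) = 1 − e^(−6 × 0.1909 × 3.00) = 1 − e^(−3.437) = 1 − 0.03216 ≈ 0.968

0.968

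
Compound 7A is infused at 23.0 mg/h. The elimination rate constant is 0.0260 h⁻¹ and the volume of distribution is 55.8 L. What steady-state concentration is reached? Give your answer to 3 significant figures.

CL = k · V = 0.0260 × 55.8 = 1.451 L/h
Css = rate / CL = 23.0 / 1.451 ≈ 15.9 µg/mL

15.9 µg/mL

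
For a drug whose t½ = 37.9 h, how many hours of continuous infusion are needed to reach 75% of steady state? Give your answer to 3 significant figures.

75.8 hours

k = ln 2 / 37.9 = 0.01829 h⁻¹
f = 1 − e^(−kt)  ⇒  t = −ln(1 − f) / k
t = −ln(1 − 0.75) / 0.01829 = 1.386 / 0.01829 ≈ 75.8 hours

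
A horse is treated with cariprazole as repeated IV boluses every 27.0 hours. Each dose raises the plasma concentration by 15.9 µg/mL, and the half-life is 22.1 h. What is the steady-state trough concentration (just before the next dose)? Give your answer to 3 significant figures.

11.9 µg/mL

k = ln 2 / 22.1 = 0.03136 h⁻¹
Fraction remaining after one interval: e^(−kτ) = e^(−0.03136 × 27.0) = 0.4288
R = 1 / (1 − 0.4288) = 1.751
Css,max = 15.9 × 1.751 = 27.83 µg/mL
Css,min = Css,max × e^(−kτ) = 27.83 × 0.4288 ≈ 11.9 µg/mL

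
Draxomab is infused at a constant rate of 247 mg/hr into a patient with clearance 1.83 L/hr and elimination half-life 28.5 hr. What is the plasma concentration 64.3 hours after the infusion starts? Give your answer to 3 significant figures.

107 mg/L

Css = rate / CL = 247 / 1.83 = 135.0 mg/L
k = ln 2 / 28.5 = 0.02432 hr⁻¹
C(t) = Css (1 − e^(−kt)) = 135.0 × (1 − e^(−1.564)) = 135.0 × 0.7907 ≈ 107 mg/L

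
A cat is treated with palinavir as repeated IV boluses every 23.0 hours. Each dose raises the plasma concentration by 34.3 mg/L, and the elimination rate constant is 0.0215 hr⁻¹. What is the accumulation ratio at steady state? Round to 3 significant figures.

2.56

Fraction remaining after one interval: e^(−kτ) = e^(−0.02150 × 23.0) = 0.6099
R = 1 / (1 − 0.6099) = 1 / 0.3901 ≈ 2.56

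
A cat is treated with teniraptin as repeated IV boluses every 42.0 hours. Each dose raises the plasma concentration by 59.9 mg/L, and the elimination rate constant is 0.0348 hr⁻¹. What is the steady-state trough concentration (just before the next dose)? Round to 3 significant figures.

Fraction remaining after one interval: e^(−kτ) = e^(−0.03480 × 42.0) = 0.2319
R = 1 / (1 − 0.2319) = 1.302
Css,max = 59.9 × 1.302 = 77.98 mg/L
Css,min = Css,max × e^(−kτ) = 77.98 × 0.2319 ≈ 18.1 mg/L

18.1 mg/L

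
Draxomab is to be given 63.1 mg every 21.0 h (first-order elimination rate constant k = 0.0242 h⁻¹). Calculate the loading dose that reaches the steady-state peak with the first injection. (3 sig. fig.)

Accumulation ratio R = 1 / (1 − e^(−kτ)) = 1 / (1 − e^(−0.02420×21.0)) = 1 / (1 − 0.6016) = 2.510
Loading dose = maintenance dose × R = 63.1 × 2.510 ≈ 158 mg

158 mg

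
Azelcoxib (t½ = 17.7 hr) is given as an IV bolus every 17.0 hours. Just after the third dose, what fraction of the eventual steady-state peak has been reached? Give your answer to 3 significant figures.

k = ln 2 / 17.7 = 0.03916 hr⁻¹
f_n = 1 − e^(−nkτ) = 1 − e^(−3 × 0.03916 × 17.0) = 1 − e^(−1.997) = 1 − 0.1357 ≈ 0.864

0.864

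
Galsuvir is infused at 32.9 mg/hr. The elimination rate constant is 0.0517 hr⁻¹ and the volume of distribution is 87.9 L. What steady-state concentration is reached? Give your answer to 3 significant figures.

CL = k · V = 0.0517 × 87.9 = 4.544 L/hr
Css = rate / CL = 32.9 / 4.544 ≈ 7.24 µg/mL

7.24 µg/mL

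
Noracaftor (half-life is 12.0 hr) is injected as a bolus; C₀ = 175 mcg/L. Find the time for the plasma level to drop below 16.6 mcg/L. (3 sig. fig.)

k = ln 2 / 12.0 = 0.05776 hr⁻¹
C(t) = C₀ e^(−kt)  ⇒  t = ln(C₀/C) / k
t = ln(175/16.6) / 0.05776 = 2.355 / 0.05776 ≈ 40.8 hours

40.8 hours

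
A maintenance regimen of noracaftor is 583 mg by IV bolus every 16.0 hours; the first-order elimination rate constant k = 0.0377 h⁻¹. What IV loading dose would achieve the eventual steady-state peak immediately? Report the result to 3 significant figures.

1290 mg

Accumulation ratio R = 1 / (1 − e^(−kτ)) = 1 / (1 − e^(−0.03770×16.0)) = 1 / (1 − 0.5471) = 2.208
Loading dose = maintenance dose × R = 583 × 2.208 ≈ 1290 mg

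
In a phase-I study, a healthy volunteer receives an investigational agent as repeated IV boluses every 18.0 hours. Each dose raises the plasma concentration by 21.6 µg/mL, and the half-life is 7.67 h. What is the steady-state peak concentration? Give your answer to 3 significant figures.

26.9 µg/mL

k = ln 2 / 7.67 = 0.09037 h⁻¹
Fraction remaining after one interval: e^(−kτ) = e^(−0.09037 × 18.0) = 0.1966
R = 1 / (1 − 0.1966) = 1.245
Css,max = 21.6 × 1.245 ≈ 26.9 µg/mL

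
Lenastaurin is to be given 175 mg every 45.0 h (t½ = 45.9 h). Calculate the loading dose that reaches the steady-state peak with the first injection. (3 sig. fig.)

k = ln 2 / 45.9 = 0.01510 h⁻¹
Accumulation ratio R = 1 / (1 − e^(−kτ)) = 1 / (1 − e^(−0.01510×45.0)) = 1 / (1 − 0.5068) = 2.028
Loading dose = maintenance dose × R = 175 × 2.028 ≈ 355 mg

355 mg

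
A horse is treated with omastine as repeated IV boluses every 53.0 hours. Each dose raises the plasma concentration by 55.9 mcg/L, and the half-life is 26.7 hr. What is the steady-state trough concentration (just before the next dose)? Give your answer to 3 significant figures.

k = ln 2 / 26.7 = 0.02596 hr⁻¹
Fraction remaining after one interval: e^(−kτ) = e^(−0.02596 × 53.0) = 0.2526
R = 1 / (1 − 0.2526) = 1.338
Css,max = 55.9 × 1.338 = 74.79 mcg/L
Css,min = Css,max × e^(−kτ) = 74.79 × 0.2526 ≈ 18.9 mcg/L

18.9 mcg/L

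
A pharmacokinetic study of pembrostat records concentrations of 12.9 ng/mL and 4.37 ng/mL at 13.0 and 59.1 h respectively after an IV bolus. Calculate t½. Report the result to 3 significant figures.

29.5 hours

k = ln(C₁/C₂) / (t₂ − t₁) = ln(12.9/4.37) / (59.1 − 13.0)
  = 1.082 / 46.10 = 0.02348 h⁻¹
t½ = ln 2 / k = ln 2 / 0.02348 ≈ 29.5 hours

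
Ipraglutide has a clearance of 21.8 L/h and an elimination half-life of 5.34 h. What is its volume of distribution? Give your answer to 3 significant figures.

k = ln 2 / t½ = ln 2 / 5.34 = 0.1298 h⁻¹
V = CL / k = 21.8 / 0.1298 ≈ 168 L

168 L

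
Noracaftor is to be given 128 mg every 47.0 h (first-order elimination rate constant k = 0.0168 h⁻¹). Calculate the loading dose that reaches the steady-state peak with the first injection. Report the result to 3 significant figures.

Accumulation ratio R = 1 / (1 − e^(−kτ)) = 1 / (1 − e^(−0.01680×47.0)) = 1 / (1 − 0.4540) = 1.832
Loading dose = maintenance dose × R = 128 × 1.832 ≈ 234 mg

234 mg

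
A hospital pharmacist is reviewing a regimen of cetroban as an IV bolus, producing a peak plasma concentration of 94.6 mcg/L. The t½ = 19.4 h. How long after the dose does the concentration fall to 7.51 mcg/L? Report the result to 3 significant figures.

70.9 hours

k = ln 2 / 19.4 = 0.03573 h⁻¹
C(t) = C₀ e^(−kt)  ⇒  t = ln(C₀/C) / k
t = ln(94.6/7.51) / 0.03573 = 2.533 / 0.03573 ≈ 70.9 hours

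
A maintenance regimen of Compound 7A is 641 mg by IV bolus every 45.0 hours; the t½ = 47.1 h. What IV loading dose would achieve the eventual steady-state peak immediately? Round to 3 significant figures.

1320 mg

k = ln 2 / 47.1 = 0.01472 h⁻¹
Accumulation ratio R = 1 / (1 − e^(−kτ)) = 1 / (1 − e^(−0.01472×45.0)) = 1 / (1 − 0.5157) = 2.065
Loading dose = maintenance dose × R = 641 × 2.065 ≈ 1320 mg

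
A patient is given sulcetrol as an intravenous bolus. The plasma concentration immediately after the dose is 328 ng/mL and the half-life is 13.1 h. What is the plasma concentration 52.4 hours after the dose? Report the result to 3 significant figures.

k = ln 2 / 13.1 = 0.05291 h⁻¹
C(t) = C₀ e^(−kt) = 328 × e^(−0.05291 × 52.4) = 328 × e^(−2.773) = 328 × 0.06250 ≈ 20.5 ng/mL

20.5 ng/mL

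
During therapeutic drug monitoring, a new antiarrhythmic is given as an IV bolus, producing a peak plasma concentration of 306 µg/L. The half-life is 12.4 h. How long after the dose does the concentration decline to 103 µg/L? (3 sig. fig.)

19.5 hours

k = ln 2 / 12.4 = 0.05590 h⁻¹
C(t) = C₀ e^(−kt)  ⇒  t = ln(C₀/C) / k
t = ln(306/103) / 0.05590 = 1.089 / 0.05590 ≈ 19.5 hours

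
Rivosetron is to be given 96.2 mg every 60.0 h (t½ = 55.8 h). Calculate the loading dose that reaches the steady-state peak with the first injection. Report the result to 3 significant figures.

183 mg

k = ln 2 / 55.8 = 0.01242 h⁻¹
Accumulation ratio R = 1 / (1 − e^(−kτ)) = 1 / (1 − e^(−0.01242×60.0)) = 1 / (1 − 0.4746) = 1.903
Loading dose = maintenance dose × R = 96.2 × 1.903 ≈ 183 mg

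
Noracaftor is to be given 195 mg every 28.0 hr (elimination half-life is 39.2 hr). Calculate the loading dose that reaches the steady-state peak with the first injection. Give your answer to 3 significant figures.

499 mg

k = ln 2 / 39.2 = 0.01768 hr⁻¹
Accumulation ratio R = 1 / (1 − e^(−kτ)) = 1 / (1 − e^(−0.01768×28.0)) = 1 / (1 − 0.6095) = 2.561
Loading dose = maintenance dose × R = 195 × 2.561 ≈ 499 mg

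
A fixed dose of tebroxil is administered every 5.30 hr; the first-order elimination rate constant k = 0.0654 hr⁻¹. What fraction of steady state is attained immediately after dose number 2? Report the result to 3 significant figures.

f_n = 1 − e^(−nkτ) = 1 − e^(−2 × 0.06540 × 5.30) = 1 − e^(−0.6932) = 1 − 0.5000 ≈ 0.500

0.500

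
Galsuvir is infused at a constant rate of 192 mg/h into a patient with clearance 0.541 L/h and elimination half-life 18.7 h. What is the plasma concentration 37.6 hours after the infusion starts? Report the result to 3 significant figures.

267 mg/L

Css = rate / CL = 192 / 0.541 = 354.9 mg/L
k = ln 2 / 18.7 = 0.03707 h⁻¹
C(t) = Css (1 − e^(−kt)) = 354.9 × (1 − e^(−1.394)) = 354.9 × 0.7518 ≈ 267 mg/L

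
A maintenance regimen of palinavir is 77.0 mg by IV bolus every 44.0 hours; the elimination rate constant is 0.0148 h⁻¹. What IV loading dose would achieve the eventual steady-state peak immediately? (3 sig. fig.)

161 mg

Accumulation ratio R = 1 / (1 − e^(−kτ)) = 1 / (1 − e^(−0.01480×44.0)) = 1 / (1 − 0.5214) = 2.090
Loading dose = maintenance dose × R = 77.0 × 2.090 ≈ 161 mg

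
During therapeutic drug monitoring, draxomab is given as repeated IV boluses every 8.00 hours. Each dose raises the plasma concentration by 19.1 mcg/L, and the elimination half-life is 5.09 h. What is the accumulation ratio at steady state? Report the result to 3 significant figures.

k = ln 2 / 5.09 = 0.1362 h⁻¹
Fraction remaining after one interval: e^(−kτ) = e^(−0.1362 × 8.00) = 0.3364
R = 1 / (1 − 0.3364) = 1 / 0.6636 ≈ 1.51

1.51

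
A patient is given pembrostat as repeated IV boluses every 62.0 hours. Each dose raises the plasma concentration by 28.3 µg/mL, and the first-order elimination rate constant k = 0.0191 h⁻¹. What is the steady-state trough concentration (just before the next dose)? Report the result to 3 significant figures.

Fraction remaining after one interval: e^(−kτ) = e^(−0.01910 × 62.0) = 0.3060
R = 1 / (1 − 0.3060) = 1.441
Css,max = 28.3 × 1.441 = 40.78 µg/mL
Css,min = Css,max × e^(−kτ) = 40.78 × 0.3060 ≈ 12.5 µg/mL

12.5 µg/mL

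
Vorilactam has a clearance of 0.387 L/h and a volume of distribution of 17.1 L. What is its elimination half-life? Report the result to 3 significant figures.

k = CL / V = 0.387 / 17.1 = 0.02263 h⁻¹
t½ = ln 2 / k = ln 2 / 0.02263 ≈ 30.6 hours

30.6 hours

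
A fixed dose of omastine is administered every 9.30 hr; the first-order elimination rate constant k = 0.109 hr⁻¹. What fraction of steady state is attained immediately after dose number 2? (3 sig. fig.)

0.868

f_n = 1 − e^(−nkτ) = 1 − e^(−2 × 0.1090 × 9.30) = 1 − e^(−2.027) = 1 − 0.1317 ≈ 0.868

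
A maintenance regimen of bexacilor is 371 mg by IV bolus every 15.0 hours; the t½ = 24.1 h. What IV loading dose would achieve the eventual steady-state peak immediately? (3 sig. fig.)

1060 mg

k = ln 2 / 24.1 = 0.02876 h⁻¹
Accumulation ratio R = 1 / (1 − e^(−kτ)) = 1 / (1 − e^(−0.02876×15.0)) = 1 / (1 − 0.6496) = 2.854
Loading dose = maintenance dose × R = 371 × 2.854 ≈ 1060 mg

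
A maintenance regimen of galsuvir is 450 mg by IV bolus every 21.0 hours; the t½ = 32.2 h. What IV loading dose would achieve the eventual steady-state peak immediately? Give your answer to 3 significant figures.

k = ln 2 / 32.2 = 0.02153 h⁻¹
Accumulation ratio R = 1 / (1 − e^(−kτ)) = 1 / (1 − e^(−0.02153×21.0)) = 1 / (1 − 0.6363) = 2.750
Loading dose = maintenance dose × R = 450 × 2.750 ≈ 1240 mg

1240 mg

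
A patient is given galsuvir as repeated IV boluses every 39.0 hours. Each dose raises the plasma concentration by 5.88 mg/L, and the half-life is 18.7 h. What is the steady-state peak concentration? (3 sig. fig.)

k = ln 2 / 18.7 = 0.03707 h⁻¹
Fraction remaining after one interval: e^(−kτ) = e^(−0.03707 × 39.0) = 0.2356
R = 1 / (1 − 0.2356) = 1.308
Css,max = 5.88 × 1.308 ≈ 7.69 mg/L

7.69 mg/L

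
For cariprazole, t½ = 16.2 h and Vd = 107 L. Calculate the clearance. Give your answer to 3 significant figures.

4.58 L/h

k = ln 2 / t½ = ln 2 / 16.2 = 0.04279 h⁻¹
CL = k · V = 0.04279 × 107 ≈ 4.58 L/h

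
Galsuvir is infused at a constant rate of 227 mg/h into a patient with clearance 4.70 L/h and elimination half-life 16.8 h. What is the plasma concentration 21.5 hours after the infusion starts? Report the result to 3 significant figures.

28.4 mg/L

Css = rate / CL = 227 / 4.70 = 48.30 mg/L
k = ln 2 / 16.8 = 0.04126 h⁻¹
C(t) = Css (1 − e^(−kt)) = 48.30 × (1 − e^(−0.8871)) = 48.30 × 0.5881 ≈ 28.4 mg/L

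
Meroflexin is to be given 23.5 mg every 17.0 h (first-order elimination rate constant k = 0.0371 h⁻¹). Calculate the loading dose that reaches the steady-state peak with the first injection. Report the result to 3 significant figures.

Accumulation ratio R = 1 / (1 − e^(−kτ)) = 1 / (1 − e^(−0.03710×17.0)) = 1 / (1 − 0.5322) = 2.138
Loading dose = maintenance dose × R = 23.5 × 2.138 ≈ 50.2 mg

50.2 mg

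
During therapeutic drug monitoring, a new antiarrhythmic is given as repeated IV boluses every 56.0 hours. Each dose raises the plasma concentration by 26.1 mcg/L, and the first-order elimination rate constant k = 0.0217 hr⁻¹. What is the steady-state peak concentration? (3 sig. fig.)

Fraction remaining after one interval: e^(−kτ) = e^(−0.02170 × 56.0) = 0.2967
R = 1 / (1 − 0.2967) = 1.422
Css,max = 26.1 × 1.422 ≈ 37.1 mcg/L

37.1 mcg/L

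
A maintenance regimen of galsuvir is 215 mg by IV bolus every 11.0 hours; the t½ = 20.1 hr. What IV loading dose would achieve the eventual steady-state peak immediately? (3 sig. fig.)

k = ln 2 / 20.1 = 0.03448 hr⁻¹
Accumulation ratio R = 1 / (1 − e^(−kτ)) = 1 / (1 − e^(−0.03448×11.0)) = 1 / (1 − 0.6843) = 3.168
Loading dose = maintenance dose × R = 215 × 3.168 ≈ 681 mg

681 mg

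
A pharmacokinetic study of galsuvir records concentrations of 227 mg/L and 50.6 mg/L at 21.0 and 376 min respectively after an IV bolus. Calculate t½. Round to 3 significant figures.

164 minutes

k = ln(C₁/C₂) / (t₂ − t₁) = ln(227/50.6) / (376 − 21.0)
  = 1.501 / 355.0 = 0.004228 min⁻¹
t½ = ln 2 / k = ln 2 / 0.004228 ≈ 164 minutes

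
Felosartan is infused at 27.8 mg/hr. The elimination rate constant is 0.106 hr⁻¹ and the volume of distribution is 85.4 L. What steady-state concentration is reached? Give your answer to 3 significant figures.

CL = k · V = 0.106 × 85.4 = 9.052 L/hr
Css = rate / CL = 27.8 / 9.052 ≈ 3.07 µg/mL

3.07 µg/mL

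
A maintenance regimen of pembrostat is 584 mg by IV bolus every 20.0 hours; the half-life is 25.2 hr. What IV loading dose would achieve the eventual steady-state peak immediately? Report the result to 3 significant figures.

1380 mg

k = ln 2 / 25.2 = 0.02751 hr⁻¹
Accumulation ratio R = 1 / (1 − e^(−kτ)) = 1 / (1 − e^(−0.02751×20.0)) = 1 / (1 − 0.5769) = 2.363
Loading dose = maintenance dose × R = 584 × 2.363 ≈ 1380 mg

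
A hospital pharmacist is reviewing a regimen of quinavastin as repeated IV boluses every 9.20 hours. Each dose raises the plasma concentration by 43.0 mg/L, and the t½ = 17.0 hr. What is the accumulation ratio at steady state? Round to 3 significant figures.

k = ln 2 / 17.0 = 0.04077 hr⁻¹
Fraction remaining after one interval: e^(−kτ) = e^(−0.04077 × 9.20) = 0.6872
R = 1 / (1 − 0.6872) = 1 / 0.3128 ≈ 3.20

3.20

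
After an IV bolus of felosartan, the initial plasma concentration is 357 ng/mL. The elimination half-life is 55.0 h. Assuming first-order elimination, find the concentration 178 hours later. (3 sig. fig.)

k = ln 2 / 55.0 = 0.01260 h⁻¹
C(t) = C₀ e^(−kt) = 357 × e^(−0.01260 × 178) = 357 × e^(−2.243) = 357 × 0.1061 ≈ 37.9 ng/mL

37.9 ng/mL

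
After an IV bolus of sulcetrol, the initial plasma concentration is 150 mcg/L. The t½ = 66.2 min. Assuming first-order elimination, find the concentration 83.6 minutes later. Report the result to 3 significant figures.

62.5 mcg/L

k = ln 2 / 66.2 = 0.01047 min⁻¹
C(t) = C₀ e^(−kt) = 150 × e^(−0.01047 × 83.6) = 150 × e^(−0.8753) = 150 × 0.4167 ≈ 62.5 mcg/L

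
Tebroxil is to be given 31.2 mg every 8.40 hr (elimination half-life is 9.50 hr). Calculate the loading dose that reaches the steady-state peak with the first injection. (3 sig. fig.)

k = ln 2 / 9.50 = 0.07296 hr⁻¹
Accumulation ratio R = 1 / (1 − e^(−kτ)) = 1 / (1 − e^(−0.07296×8.40)) = 1 / (1 − 0.5418) = 2.182
Loading dose = maintenance dose × R = 31.2 × 2.182 ≈ 68.1 mg

68.1 mg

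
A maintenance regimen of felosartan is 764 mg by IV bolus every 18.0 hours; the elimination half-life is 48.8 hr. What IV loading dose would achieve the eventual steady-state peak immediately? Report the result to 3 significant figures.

3390 mg

k = ln 2 / 48.8 = 0.01420 hr⁻¹
Accumulation ratio R = 1 / (1 − e^(−kτ)) = 1 / (1 − e^(−0.01420×18.0)) = 1 / (1 − 0.7744) = 4.433
Loading dose = maintenance dose × R = 764 × 4.433 ≈ 3390 mg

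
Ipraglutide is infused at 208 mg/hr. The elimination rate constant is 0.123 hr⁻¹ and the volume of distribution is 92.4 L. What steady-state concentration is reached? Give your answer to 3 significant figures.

18.3 mg/L

CL = k · V = 0.123 × 92.4 = 11.37 L/hr
Css = rate / CL = 208 / 11.37 ≈ 18.3 mg/L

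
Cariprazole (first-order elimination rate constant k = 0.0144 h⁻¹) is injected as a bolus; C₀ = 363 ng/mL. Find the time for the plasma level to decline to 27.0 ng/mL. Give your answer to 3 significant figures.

C(t) = C₀ e^(−kt)  ⇒  t = ln(C₀/C) / k
t = ln(363/27.0) / 0.01440 = 2.599 / 0.01440 ≈ 180 hours

180 hours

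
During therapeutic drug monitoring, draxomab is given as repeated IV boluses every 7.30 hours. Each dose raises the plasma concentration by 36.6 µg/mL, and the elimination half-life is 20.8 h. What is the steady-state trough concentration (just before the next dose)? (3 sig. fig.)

133 µg/mL

k = ln 2 / 20.8 = 0.03332 h⁻¹
Fraction remaining after one interval: e^(−kτ) = e^(−0.03332 × 7.30) = 0.7841
R = 1 / (1 − 0.7841) = 4.631
Css,max = 36.6 × 4.631 = 169.5 µg/mL
Css,min = Css,max × e^(−kτ) = 169.5 × 0.7841 ≈ 133 µg/mL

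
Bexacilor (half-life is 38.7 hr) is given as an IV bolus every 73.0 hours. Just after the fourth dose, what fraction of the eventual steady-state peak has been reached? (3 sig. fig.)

0.995

k = ln 2 / 38.7 = 0.01791 hr⁻¹
f_n = 1 − e^(−nkτ) = 1 − e^(−4 × 0.01791 × 73.0) = 1 − e^(−5.230) = 1 − 0.005354 ≈ 0.995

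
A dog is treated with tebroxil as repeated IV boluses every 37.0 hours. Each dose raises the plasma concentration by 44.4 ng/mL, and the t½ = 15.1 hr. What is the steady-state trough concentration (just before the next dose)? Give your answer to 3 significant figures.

k = ln 2 / 15.1 = 0.04590 hr⁻¹
Fraction remaining after one interval: e^(−kτ) = e^(−0.04590 × 37.0) = 0.1830
R = 1 / (1 − 0.1830) = 1.224
Css,max = 44.4 × 1.224 = 54.34 ng/mL
Css,min = Css,max × e^(−kτ) = 54.34 × 0.1830 ≈ 9.94 ng/mL

9.94 ng/mL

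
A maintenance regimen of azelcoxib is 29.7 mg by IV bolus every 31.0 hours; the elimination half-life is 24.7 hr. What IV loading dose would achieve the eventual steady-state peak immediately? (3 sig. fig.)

k = ln 2 / 24.7 = 0.02806 hr⁻¹
Accumulation ratio R = 1 / (1 − e^(−kτ)) = 1 / (1 − e^(−0.02806×31.0)) = 1 / (1 − 0.4190) = 1.721
Loading dose = maintenance dose × R = 29.7 × 1.721 ≈ 51.1 mg

51.1 mg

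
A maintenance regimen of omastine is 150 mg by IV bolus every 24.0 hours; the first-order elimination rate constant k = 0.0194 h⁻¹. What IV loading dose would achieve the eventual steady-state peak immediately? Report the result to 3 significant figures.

Accumulation ratio R = 1 / (1 − e^(−kτ)) = 1 / (1 − e^(−0.01940×24.0)) = 1 / (1 − 0.6278) = 2.686
Loading dose = maintenance dose × R = 150 × 2.686 ≈ 403 mg

403 mg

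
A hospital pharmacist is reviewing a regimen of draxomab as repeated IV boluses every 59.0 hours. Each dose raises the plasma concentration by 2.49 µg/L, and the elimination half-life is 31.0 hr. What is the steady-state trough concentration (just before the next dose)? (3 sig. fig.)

0.909 µg/L

k = ln 2 / 31.0 = 0.02236 hr⁻¹
Fraction remaining after one interval: e^(−kτ) = e^(−0.02236 × 59.0) = 0.2673
R = 1 / (1 − 0.2673) = 1.365
Css,max = 2.49 × 1.365 = 3.399 µg/L
Css,min = Css,max × e^(−kτ) = 3.399 × 0.2673 ≈ 0.909 µg/L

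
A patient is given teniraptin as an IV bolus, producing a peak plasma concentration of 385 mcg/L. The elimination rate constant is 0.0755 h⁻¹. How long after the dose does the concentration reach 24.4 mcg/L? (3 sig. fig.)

36.5 hours

C(t) = C₀ e^(−kt)  ⇒  t = ln(C₀/C) / k
t = ln(385/24.4) / 0.07550 = 2.759 / 0.07550 ≈ 36.5 hours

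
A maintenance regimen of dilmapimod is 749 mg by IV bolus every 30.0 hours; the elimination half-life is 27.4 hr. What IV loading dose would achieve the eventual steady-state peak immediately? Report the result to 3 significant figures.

1410 mg

k = ln 2 / 27.4 = 0.02530 hr⁻¹
Accumulation ratio R = 1 / (1 − e^(−kτ)) = 1 / (1 − e^(−0.02530×30.0)) = 1 / (1 − 0.4682) = 1.880
Loading dose = maintenance dose × R = 749 × 1.880 ≈ 1410 mg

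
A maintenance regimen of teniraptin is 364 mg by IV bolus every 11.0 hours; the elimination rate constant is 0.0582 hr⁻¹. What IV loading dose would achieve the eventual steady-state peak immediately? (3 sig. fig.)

Accumulation ratio R = 1 / (1 − e^(−kτ)) = 1 / (1 − e^(−0.05820×11.0)) = 1 / (1 − 0.5272) = 2.115
Loading dose = maintenance dose × R = 364 × 2.115 ≈ 770 mg

770 mg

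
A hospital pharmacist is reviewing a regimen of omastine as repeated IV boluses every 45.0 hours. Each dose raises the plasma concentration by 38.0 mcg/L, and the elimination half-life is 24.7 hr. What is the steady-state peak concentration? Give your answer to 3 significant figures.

k = ln 2 / 24.7 = 0.02806 hr⁻¹
Fraction remaining after one interval: e^(−kτ) = e^(−0.02806 × 45.0) = 0.2829
R = 1 / (1 − 0.2829) = 1.394
Css,max = 38.0 × 1.394 ≈ 53.0 mcg/L

53.0 mcg/L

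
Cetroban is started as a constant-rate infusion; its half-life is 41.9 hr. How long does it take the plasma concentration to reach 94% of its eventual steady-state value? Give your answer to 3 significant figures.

170 hours

k = ln 2 / 41.9 = 0.01654 hr⁻¹
f = 1 − e^(−kt)  ⇒  t = −ln(1 − f) / k
t = −ln(1 − 0.94) / 0.01654 = 2.813 / 0.01654 ≈ 170 hours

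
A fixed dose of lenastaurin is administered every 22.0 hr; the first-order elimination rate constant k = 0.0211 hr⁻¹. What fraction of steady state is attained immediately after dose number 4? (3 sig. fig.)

f_n = 1 − e^(−nkτ) = 1 − e^(−4 × 0.02110 × 22.0) = 1 − e^(−1.857) = 1 − 0.1562 ≈ 0.844

0.844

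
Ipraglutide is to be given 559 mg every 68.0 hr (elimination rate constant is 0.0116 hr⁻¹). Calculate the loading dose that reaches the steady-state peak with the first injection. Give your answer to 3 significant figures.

1020 mg

Accumulation ratio R = 1 / (1 − e^(−kτ)) = 1 / (1 − e^(−0.01160×68.0)) = 1 / (1 − 0.4544) = 1.833
Loading dose = maintenance dose × R = 559 × 1.833 ≈ 1020 mg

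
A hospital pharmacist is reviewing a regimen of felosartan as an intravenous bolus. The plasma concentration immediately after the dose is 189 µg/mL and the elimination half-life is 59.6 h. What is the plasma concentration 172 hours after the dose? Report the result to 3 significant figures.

k = ln 2 / 59.6 = 0.01163 h⁻¹
C(t) = C₀ e^(−kt) = 189 × e^(−0.01163 × 172) = 189 × e^(−2.000) = 189 × 0.1353 ≈ 25.6 µg/mL

25.6 µg/mL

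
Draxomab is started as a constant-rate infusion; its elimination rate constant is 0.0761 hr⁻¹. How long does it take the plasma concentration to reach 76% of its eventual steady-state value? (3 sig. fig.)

f = 1 − e^(−kt)  ⇒  t = −ln(1 − f) / k
t = −ln(1 − 0.76) / 0.07610 = 1.427 / 0.07610 ≈ 18.8 hours

18.8 hours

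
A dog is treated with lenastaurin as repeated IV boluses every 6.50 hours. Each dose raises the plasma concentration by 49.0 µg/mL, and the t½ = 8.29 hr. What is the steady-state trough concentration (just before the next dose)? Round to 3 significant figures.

67.9 µg/mL

k = ln 2 / 8.29 = 0.08361 hr⁻¹
Fraction remaining after one interval: e^(−kτ) = e^(−0.08361 × 6.50) = 0.5807
R = 1 / (1 − 0.5807) = 2.385
Css,max = 49.0 × 2.385 = 116.9 µg/mL
Css,min = Css,max × e^(−kτ) = 116.9 × 0.5807 ≈ 67.9 µg/mL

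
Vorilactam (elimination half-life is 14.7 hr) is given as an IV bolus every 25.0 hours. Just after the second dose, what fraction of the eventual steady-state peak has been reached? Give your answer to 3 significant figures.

0.905

k = ln 2 / 14.7 = 0.04715 hr⁻¹
f_n = 1 − e^(−nkτ) = 1 − e^(−2 × 0.04715 × 25.0) = 1 − e^(−2.358) = 1 − 0.09464 ≈ 0.905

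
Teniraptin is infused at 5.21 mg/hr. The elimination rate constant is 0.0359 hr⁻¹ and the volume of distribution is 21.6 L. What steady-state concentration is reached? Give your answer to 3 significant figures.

6.72 µg/mL

CL = k · V = 0.0359 × 21.6 = 0.7754 L/hr
Css = rate / CL = 5.21 / 0.7754 ≈ 6.72 µg/mL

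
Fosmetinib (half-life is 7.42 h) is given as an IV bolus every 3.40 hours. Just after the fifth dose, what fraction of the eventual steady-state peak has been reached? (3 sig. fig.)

k = ln 2 / 7.42 = 0.09342 h⁻¹
f_n = 1 − e^(−nkτ) = 1 − e^(−5 × 0.09342 × 3.40) = 1 − e^(−1.588) = 1 − 0.2043 ≈ 0.796

0.796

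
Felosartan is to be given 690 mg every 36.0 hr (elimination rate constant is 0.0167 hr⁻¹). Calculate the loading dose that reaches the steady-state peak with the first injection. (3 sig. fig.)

Accumulation ratio R = 1 / (1 − e^(−kτ)) = 1 / (1 − e^(−0.01670×36.0)) = 1 / (1 − 0.5482) = 2.213
Loading dose = maintenance dose × R = 690 × 2.213 ≈ 1530 mg

1530 mg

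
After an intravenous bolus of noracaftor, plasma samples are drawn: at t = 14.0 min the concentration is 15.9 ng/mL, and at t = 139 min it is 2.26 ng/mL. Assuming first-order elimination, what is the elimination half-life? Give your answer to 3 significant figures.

k = ln(C₁/C₂) / (t₂ − t₁) = ln(15.9/2.26) / (139 − 14.0)
  = 1.951 / 125.0 = 0.01561 min⁻¹
t½ = ln 2 / k = ln 2 / 0.01561 ≈ 44.4 minutes

44.4 minutes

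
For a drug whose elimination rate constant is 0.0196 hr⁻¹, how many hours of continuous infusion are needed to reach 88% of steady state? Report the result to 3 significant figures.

108 hours

f = 1 − e^(−kt)  ⇒  t = −ln(1 − f) / k
t = −ln(1 − 0.88) / 0.01960 = 2.120 / 0.01960 ≈ 108 hours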